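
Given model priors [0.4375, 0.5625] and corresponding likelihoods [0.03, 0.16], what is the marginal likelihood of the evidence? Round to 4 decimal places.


P(E) = sum_i P(M_i) P(E|M_i)
= 0.0131 + 0.09
= 0.1031

0.1031


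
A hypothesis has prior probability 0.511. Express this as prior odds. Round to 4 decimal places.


Odds = P(H) / P(not H) = 0.511 / 0.489
= 1.045

1.045


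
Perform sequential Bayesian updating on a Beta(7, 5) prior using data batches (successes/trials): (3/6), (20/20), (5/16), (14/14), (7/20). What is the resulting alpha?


Accumulate successes: 49
Posterior alpha = prior alpha + sum of successes
= 7 + 49 = 56

56


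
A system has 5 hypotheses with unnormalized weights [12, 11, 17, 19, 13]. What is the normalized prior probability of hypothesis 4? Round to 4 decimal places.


The normalized prior is the weight divided by the total.
Total weight = 72
P(H4) = 19 / 72 = 0.2639

0.2639


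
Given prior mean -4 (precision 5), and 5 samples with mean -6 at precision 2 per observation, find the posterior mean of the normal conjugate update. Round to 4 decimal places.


The posterior mean is a precision-weighted average of prior and data.
Post. prec. = 5 + 10 = 15
Post. mean = (-20 + -60)/15 = -80/15 = -5.3333

-5.3333


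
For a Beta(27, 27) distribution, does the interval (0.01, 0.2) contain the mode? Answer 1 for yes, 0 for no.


Mode of Beta(a,b) = (a-1)/(a+b-2)
= (27-1)/(27+27-2) = 0.5
Check: 0.01 <= 0.5 <= 0.2?
Result: 0

0


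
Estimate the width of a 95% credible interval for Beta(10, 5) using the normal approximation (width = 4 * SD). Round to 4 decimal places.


For Beta(a,b): Var = ab/((a+b)^2(a+b+1))
Var = 0.0139, SD = 0.1179
Approximate 95% CI width = 4 * 0.1179 = 0.4714

0.4714


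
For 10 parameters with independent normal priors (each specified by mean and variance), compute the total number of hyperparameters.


A normal prior has 2 hyperparameters per parameter.
Total = 10 * 2 = 20

20


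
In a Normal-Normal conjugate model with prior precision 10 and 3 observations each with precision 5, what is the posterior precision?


Posterior precision = prior precision + n * observation precision
= 10 + 3 * 5
= 10 + 15 = 25

25


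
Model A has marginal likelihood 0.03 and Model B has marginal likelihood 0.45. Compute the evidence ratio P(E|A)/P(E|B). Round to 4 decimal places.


Evidence ratio = P(E|A) / P(E|B)
= 0.03 / 0.45
= 0.0667

0.0667


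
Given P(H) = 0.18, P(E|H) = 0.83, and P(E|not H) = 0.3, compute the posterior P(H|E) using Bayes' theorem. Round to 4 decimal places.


By Bayes' theorem: P(H|E) = P(E|H)*P(H) / P(E)
P(E) = P(E|H)*P(H) + P(E|not H)*P(not H)
P(E) = 0.83*0.18 + 0.3*0.82 = 0.3954
P(H|E) = 0.83*0.18 / 0.3954 = 0.3778

0.3778


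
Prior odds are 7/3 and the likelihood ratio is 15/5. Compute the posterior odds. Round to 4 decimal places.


Posterior odds = prior odds * likelihood ratio
= (7/3) * (15/5)
= 105 / 15
= 7.0

7.0


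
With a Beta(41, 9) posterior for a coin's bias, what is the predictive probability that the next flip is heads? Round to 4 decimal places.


The predictive probability equals the posterior mean.
P(next = heads) = alpha / (alpha + beta)
= 41 / 50 = 0.82

0.82


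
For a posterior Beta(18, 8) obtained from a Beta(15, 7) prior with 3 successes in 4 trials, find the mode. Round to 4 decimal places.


Mode = (alpha - 1) / (alpha + beta - 2)
= 17 / 24
= 0.7083

0.7083


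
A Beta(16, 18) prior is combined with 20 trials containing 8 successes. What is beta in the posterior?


In conjugate updating:
beta_posterior = beta_prior + (n - k)
= 18 + (20 - 8)
= 18 + 12 = 30

30


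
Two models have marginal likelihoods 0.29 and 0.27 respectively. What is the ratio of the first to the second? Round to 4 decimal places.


Evidence ratio = 0.29 / 0.27
= 1.0741

1.0741


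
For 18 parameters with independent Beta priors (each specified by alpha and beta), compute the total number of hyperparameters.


A Beta prior has 2 hyperparameters per parameter.
Total = 18 * 2 = 36

36


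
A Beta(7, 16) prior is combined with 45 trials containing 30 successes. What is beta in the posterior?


In conjugate updating:
beta_posterior = beta_prior + (n - k)
= 16 + (45 - 30)
= 16 + 15 = 31

31


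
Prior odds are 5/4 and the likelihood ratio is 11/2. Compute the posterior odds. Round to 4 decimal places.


Posterior odds = prior odds * likelihood ratio
= (5/4) * (11/2)
= 55 / 8
= 6.875

6.875


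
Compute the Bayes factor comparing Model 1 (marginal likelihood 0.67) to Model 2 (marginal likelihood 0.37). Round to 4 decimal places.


BF12 = marginal likelihood of M1 / marginal likelihood of M2
= 0.67/0.37
= 1.8108

1.8108


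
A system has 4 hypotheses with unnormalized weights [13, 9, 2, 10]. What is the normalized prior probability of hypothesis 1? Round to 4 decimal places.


The normalized prior is the weight divided by the total.
Total weight = 34
P(H1) = 13 / 34 = 0.3824

0.3824


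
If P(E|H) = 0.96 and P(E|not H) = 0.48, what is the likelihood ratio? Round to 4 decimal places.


Likelihood ratio = P(E|H) / P(E|not H)
= 0.96 / 0.48
= 2.0

2.0


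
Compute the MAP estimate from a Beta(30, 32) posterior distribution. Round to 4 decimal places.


MAP = mode of Beta distribution
= (alpha - 1)/(alpha + beta - 2)
= (30-1)/(30+32-2)
= 29/60 = 0.4833

0.4833


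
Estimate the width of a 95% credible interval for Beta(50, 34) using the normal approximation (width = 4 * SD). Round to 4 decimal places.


For Beta(a,b): Var = ab/((a+b)^2(a+b+1))
Var = 0.0028, SD = 0.0532
Approximate 95% CI width = 4 * 0.0532 = 0.213

0.213


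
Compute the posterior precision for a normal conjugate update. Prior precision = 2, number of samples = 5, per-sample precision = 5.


tau_post = tau_0 + n * tau
= 2 + 5 * 5 = 27

27


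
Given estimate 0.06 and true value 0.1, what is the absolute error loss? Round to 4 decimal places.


Absolute error = |estimate - true|
= |-0.04| = 0.04

0.04


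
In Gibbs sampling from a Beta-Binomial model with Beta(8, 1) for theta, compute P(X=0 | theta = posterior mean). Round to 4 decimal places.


Posterior mean = alpha/(alpha+beta) = 8/9 = 0.8889
P(X=0|theta=mean) = 1 - theta = 0.1111

0.1111


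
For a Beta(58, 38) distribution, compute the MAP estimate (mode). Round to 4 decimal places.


MAP = mode = (a-1)/(a+b-2)
= (58-1)/(58+38-2)
= 57/94 = 0.6064

0.6064


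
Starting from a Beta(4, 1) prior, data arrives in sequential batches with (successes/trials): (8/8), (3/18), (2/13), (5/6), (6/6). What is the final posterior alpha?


In sequential Bayesian updating, we sum all successes.
Total successes = 24
Final alpha = 4 + 24 = 28

28


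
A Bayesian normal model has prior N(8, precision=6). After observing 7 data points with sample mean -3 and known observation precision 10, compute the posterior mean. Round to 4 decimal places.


Posterior mean = (prior_precision * prior_mean + n * data_precision * data_mean) / (prior_precision + n * data_precision)
Numerator = 6*8 + 7*10*-3 = -162
Denominator = 6 + 7*10 = 76
Posterior mean = -2.1316

-2.1316


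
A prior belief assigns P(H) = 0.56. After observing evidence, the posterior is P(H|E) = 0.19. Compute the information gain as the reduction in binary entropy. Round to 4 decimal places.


H(prior) = -0.56*log2(0.56) - 0.44*log2(0.44)
= 0.9896
H(post) = -0.19*log2(0.19) - 0.81*log2(0.81)
= 0.7015
IG = 0.9896 - 0.7015 = 0.2881

0.2881


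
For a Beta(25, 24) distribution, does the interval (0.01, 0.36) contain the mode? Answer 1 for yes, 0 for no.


Mode of Beta(a,b) = (a-1)/(a+b-2)
= (25-1)/(25+24-2) = 0.5106
Check: 0.01 <= 0.5106 <= 0.36?
Result: 0

0


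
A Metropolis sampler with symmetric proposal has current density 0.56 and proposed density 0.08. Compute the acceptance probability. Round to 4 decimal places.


For symmetric proposals, acceptance = min(1, pi(x*)/pi(x))
= min(1, 0.08/0.56)
= min(1, 0.1429) = 0.1429

0.1429


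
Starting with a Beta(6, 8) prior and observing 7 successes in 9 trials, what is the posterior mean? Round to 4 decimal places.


Posterior parameters: alpha = 6 + 7 = 13
beta = 8 + 2 = 10
Posterior mean = alpha / (alpha + beta) = 13 / 23
= 0.5652

0.5652


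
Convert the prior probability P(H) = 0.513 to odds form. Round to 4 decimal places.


P(not H) = 1 - 0.513 = 0.487
Odds = 0.513 / 0.487 = 1.0534

1.0534


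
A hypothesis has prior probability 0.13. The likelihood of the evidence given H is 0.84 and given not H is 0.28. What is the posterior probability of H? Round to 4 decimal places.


Using Bayes' theorem:
P(E) = 0.13 * 0.84 + 0.87 * 0.28
P(E) = 0.3528
P(H|E) = (0.13 * 0.84) / 0.3528 = 0.3095

0.3095


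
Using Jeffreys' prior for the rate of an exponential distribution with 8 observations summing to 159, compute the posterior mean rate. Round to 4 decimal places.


Jeffreys' prior leads to posterior Gamma(8, 159).
Mean = 8/159 = 0.0503

0.0503


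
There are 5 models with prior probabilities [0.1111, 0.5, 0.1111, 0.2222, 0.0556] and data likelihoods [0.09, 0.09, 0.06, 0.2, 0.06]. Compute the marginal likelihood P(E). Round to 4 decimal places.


P(E) = sum over models of P(M_i) * P(E|M_i)
= 0.1111*0.09 + 0.5*0.09 + 0.1111*0.06 + 0.2222*0.2 + 0.0556*0.06
= 0.1094

0.1094


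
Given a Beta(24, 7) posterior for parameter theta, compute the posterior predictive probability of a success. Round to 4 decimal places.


For a Beta-Bernoulli model, the predictive probability is the mean:
P(success) = 24/(24+7) = 24/31 = 0.7742

0.7742


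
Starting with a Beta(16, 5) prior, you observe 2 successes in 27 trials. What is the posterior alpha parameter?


For a Beta-Binomial conjugate model:
Posterior alpha = prior alpha + number of successes
= 16 + 2 = 18

18


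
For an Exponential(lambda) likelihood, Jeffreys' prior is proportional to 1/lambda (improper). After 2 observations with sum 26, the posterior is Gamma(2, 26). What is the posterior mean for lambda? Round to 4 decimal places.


Posterior = Gamma(n, sum_x) = Gamma(2, 26)
Posterior mean = shape/rate = 2/26
= 0.0769

0.0769


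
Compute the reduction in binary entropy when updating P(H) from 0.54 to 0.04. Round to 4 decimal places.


H_before = -p*log2(p) - (1-p)*log2(1-p) for p=0.54: 0.9954
H_after for p=0.04: 0.2423
Reduction = 0.9954 - 0.2423 = 0.7531

0.7531


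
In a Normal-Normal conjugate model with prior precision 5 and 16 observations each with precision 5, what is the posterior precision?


Posterior precision = prior precision + n * observation precision
= 5 + 16 * 5
= 5 + 80 = 85

85


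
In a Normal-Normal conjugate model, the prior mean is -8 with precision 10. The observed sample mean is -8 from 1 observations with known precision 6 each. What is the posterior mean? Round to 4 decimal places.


Posterior precision = tau0 + n*tau = 10 + 1*6 = 16
Posterior mean = (tau0*mu0 + n*tau*xbar) / posterior_precision
= (10*-8 + 1*6*-8) / 16
= -128 / 16 = -8.0

-8.0


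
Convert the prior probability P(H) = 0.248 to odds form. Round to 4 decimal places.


P(not H) = 1 - 0.248 = 0.752
Odds = 0.248 / 0.752 = 0.3298

0.3298


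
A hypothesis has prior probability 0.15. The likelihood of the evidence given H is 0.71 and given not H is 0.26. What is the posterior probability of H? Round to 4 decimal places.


Using Bayes' theorem:
P(E) = 0.15 * 0.71 + 0.85 * 0.26
P(E) = 0.3275
P(H|E) = (0.15 * 0.71) / 0.3275 = 0.3252

0.3252


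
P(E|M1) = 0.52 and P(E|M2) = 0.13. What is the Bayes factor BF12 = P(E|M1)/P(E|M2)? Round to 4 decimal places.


Bayes factor BF12 = P(E|M1) / P(E|M2)
= 0.52 / 0.13
= 4.0

4.0


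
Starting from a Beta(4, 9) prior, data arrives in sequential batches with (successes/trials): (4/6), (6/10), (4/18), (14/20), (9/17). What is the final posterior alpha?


In sequential Bayesian updating, we sum all successes.
Total successes = 37
Final alpha = 4 + 37 = 41

41


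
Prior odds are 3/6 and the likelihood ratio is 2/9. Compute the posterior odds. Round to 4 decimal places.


Posterior odds = prior odds * likelihood ratio
= (3/6) * (2/9)
= 6 / 54
= 0.1111

0.1111


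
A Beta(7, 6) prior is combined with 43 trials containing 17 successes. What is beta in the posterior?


In conjugate updating:
beta_posterior = beta_prior + (n - k)
= 6 + (43 - 17)
= 6 + 26 = 32

32


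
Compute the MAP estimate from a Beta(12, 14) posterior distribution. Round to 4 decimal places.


MAP = mode of Beta distribution
= (alpha - 1)/(alpha + beta - 2)
= (12-1)/(12+14-2)
= 11/24 = 0.4583

0.4583


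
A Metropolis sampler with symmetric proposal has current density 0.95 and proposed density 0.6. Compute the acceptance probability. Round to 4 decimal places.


For symmetric proposals, acceptance = min(1, pi(x*)/pi(x))
= min(1, 0.6/0.95)
= min(1, 0.6316) = 0.6316

0.6316


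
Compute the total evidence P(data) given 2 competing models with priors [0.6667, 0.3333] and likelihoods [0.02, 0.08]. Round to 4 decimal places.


Marginal likelihood = sum P(model_i) * P(data|model_i)
Model 1: 0.6667 * 0.02 = 0.0133
Model 2: 0.3333 * 0.08 = 0.0267
Total = 0.04

0.04


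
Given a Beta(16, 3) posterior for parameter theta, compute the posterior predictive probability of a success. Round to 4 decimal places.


For a Beta-Bernoulli model, the predictive probability is the mean:
P(success) = 16/(16+3) = 16/19 = 0.8421

0.8421


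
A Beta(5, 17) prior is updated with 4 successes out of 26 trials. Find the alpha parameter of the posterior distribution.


In the Beta-Binomial conjugate update:
alpha_post = alpha_prior + successes
= 5 + 4
= 9

9


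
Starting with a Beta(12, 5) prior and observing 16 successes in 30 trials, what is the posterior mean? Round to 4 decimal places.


Posterior parameters: alpha = 12 + 16 = 28
beta = 5 + 14 = 19
Posterior mean = alpha / (alpha + beta) = 28 / 47
= 0.5957

0.5957


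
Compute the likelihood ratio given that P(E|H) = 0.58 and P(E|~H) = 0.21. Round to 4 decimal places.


LR = P(E|H) / P(E|~H)
= 0.58 / 0.21 = 2.7619

2.7619


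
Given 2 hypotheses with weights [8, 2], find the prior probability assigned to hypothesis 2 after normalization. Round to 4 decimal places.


To normalize, divide each weight by the sum of all weights.
Sum = 10
Prior(H2) = 2/10 = 0.2

0.2


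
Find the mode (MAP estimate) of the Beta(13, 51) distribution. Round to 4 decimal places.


For Beta(a,b) with a,b > 1:
Mode = (a-1)/(a+b-2) = (13-1)/(64-2)
= 12/62 = 0.1935

0.1935


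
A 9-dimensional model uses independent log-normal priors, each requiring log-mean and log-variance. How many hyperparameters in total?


Per parameter: 2 (log-mean and log-variance).
Total = 9 * 2 = 18

18


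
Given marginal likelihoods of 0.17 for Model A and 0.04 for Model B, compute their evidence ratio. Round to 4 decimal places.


Ratio = ML(A) / ML(B) = 0.17/0.04
= 4.25

4.25


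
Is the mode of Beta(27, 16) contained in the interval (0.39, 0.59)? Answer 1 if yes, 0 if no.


Mode = (a-1)/(a+b-2) = 26/41 = 0.6341
Interval: (0.39, 0.59)
Contains mode? 0

0


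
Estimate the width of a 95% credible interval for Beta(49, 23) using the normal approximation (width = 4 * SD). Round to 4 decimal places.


For Beta(a,b): Var = ab/((a+b)^2(a+b+1))
Var = 0.003, SD = 0.0546
Approximate 95% CI width = 4 * 0.0546 = 0.2183

0.2183


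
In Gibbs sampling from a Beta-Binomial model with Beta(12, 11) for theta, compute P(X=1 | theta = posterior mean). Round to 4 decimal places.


Posterior mean = alpha/(alpha+beta) = 12/23 = 0.5217
P(X=1|theta=mean) = theta = 0.5217

0.5217


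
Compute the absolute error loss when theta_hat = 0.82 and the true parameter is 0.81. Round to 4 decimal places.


L = |theta_hat - theta_true|
= |0.82 - 0.81| = 0.01

0.01


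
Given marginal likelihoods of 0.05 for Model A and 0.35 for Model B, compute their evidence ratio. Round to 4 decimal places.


Ratio = ML(A) / ML(B) = 0.05/0.35
= 0.1429

0.1429


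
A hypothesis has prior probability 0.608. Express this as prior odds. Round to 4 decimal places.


Odds = P(H) / P(not H) = 0.608 / 0.392
= 1.551

1.551


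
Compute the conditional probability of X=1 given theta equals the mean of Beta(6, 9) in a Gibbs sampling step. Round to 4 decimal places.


Mean of Beta(6, 9) = 0.4
P(X=1 | theta=0.4) = 0.4

0.4


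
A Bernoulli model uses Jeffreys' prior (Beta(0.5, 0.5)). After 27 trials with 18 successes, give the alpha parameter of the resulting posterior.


Posterior = Beta(prior_alpha + successes, prior_beta + failures)
= Beta(0.5 + 18, 0.5 + 9)
Posterior alpha = 0.5 + k = 0.5 + 18 = 18.5

18.5


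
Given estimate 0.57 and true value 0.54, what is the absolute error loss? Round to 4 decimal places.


Absolute error = |estimate - true|
= |0.03| = 0.03

0.03


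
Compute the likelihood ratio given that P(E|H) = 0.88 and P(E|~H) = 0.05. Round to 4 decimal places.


LR = P(E|H) / P(E|~H)
= 0.88 / 0.05 = 17.6

17.6


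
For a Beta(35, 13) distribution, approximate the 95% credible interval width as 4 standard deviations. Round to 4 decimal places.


Variance of Beta(a,b) = ab / ((a+b)^2 * (a+b+1))
= 35*13 / ((48)^2 * 49)
= 0.004
SD = sqrt(0.004) = 0.0635
Width = 4 * SD = 0.2539

0.2539


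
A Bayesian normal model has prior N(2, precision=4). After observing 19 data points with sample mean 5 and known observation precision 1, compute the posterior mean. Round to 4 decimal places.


Posterior mean = (prior_precision * prior_mean + n * data_precision * data_mean) / (prior_precision + n * data_precision)
Numerator = 4*2 + 19*1*5 = 103
Denominator = 4 + 19*1 = 23
Posterior mean = 4.4783

4.4783


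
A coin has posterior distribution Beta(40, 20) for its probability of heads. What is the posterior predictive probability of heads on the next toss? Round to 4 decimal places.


Posterior predictive = E[theta] = alpha/(alpha+beta)
= 40/60
= 0.6667

0.6667


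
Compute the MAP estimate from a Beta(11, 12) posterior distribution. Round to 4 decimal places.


MAP = mode of Beta distribution
= (alpha - 1)/(alpha + beta - 2)
= (11-1)/(11+12-2)
= 10/21 = 0.4762

0.4762


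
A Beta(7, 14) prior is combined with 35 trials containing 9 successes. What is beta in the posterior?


In conjugate updating:
beta_posterior = beta_prior + (n - k)
= 14 + (35 - 9)
= 14 + 26 = 40

40


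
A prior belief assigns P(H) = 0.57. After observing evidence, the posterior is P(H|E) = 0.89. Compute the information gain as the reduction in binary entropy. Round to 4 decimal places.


H(prior) = -0.57*log2(0.57) - 0.43*log2(0.43)
= 0.9858
H(post) = -0.89*log2(0.89) - 0.11*log2(0.11)
= 0.4999
IG = 0.9858 - 0.4999 = 0.4859

0.4859


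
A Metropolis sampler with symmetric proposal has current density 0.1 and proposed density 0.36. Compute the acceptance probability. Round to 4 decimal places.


For symmetric proposals, acceptance = min(1, pi(x*)/pi(x))
= min(1, 0.36/0.1)
= min(1, 3.6) = 1.0

1.0


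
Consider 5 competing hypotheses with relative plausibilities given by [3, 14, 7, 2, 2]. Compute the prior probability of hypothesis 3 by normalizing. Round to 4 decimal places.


Sum of weights = 3 + 14 + 7 + 2 + 2 = 28
Normalized prior for H3 = 7 / 28
= 0.25

0.25


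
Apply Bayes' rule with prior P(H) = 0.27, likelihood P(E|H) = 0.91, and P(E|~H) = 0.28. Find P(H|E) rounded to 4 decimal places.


Step 1: Compute marginal P(E) = P(E|H)P(H) + P(E|~H)P(~H)
= 0.91*0.27 + 0.28*0.73 = 0.4501
Step 2: P(H|E) = P(E|H)P(H)/P(E) = 0.2457/0.4501
= 0.5459

0.5459


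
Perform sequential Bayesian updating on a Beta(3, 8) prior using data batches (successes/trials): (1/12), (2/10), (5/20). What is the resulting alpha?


Accumulate successes: 8
Posterior alpha = prior alpha + sum of successes
= 3 + 8 = 11

11


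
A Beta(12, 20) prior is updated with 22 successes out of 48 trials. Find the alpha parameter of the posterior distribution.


In the Beta-Binomial conjugate update:
alpha_post = alpha_prior + successes
= 12 + 22
= 34

34


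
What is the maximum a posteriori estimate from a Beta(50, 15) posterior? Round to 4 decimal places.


The MAP estimate equals the mode of the distribution.
Mode of Beta(a,b) = (a-1)/(a+b-2)
= 49/63
= 0.7778

0.7778


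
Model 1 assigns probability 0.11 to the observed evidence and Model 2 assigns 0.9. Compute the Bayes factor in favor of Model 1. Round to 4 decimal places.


BF = P(data|M1) / P(data|M2)
= 0.11 / 0.9 = 0.1222

0.1222


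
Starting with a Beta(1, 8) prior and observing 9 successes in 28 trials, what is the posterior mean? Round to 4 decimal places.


Posterior parameters: alpha = 1 + 9 = 10
beta = 8 + 19 = 27
Posterior mean = alpha / (alpha + beta) = 10 / 37
= 0.2703

0.2703


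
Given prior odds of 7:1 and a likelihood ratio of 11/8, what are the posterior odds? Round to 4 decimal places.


Posterior odds = prior odds * LR
Prior odds = 7/1 = 7.0
LR = 11/8 = 1.375
Posterior odds = 7.0 * 1.375 = 9.625

9.625


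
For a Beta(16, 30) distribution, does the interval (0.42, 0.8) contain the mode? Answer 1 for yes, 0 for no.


Mode of Beta(a,b) = (a-1)/(a+b-2)
= (16-1)/(16+30-2) = 0.3409
Check: 0.42 <= 0.3409 <= 0.8?
Result: 0

0


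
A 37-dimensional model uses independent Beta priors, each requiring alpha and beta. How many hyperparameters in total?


Per parameter: 2 (alpha and beta).
Total = 37 * 2 = 74

74


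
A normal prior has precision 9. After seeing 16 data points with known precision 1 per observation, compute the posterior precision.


In the conjugate normal model, precisions add:
tau_posterior = tau_prior + n * tau_data
= 9 + 16*1 = 25

25


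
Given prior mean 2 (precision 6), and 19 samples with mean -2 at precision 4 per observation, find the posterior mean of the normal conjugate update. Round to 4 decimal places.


The posterior mean is a precision-weighted average of prior and data.
Post. prec. = 6 + 76 = 82
Post. mean = (12 + -152)/82 = -140/82 = -1.7073

-1.7073


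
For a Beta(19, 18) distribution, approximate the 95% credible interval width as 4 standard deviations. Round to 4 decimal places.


Variance of Beta(a,b) = ab / ((a+b)^2 * (a+b+1))
= 19*18 / ((37)^2 * 38)
= 0.0066
SD = sqrt(0.0066) = 0.0811
Width = 4 * SD = 0.3243

0.3243


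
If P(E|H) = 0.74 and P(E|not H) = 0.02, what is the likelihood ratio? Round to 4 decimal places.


Likelihood ratio = P(E|H) / P(E|not H)
= 0.74 / 0.02
= 37.0

37.0


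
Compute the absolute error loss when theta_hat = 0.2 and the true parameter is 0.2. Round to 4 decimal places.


L = |theta_hat - theta_true|
= |0.2 - 0.2| = 0.0

0.0


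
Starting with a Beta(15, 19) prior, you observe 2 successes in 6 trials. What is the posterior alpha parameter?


For a Beta-Binomial conjugate model:
Posterior alpha = prior alpha + number of successes
= 15 + 2 = 17

17


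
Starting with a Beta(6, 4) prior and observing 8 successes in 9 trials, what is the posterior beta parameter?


Posterior beta = prior beta + failures
Failures = 9 - 8 = 1
beta_post = 4 + 1 = 5

5


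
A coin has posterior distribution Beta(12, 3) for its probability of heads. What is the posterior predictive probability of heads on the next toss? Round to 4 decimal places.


Posterior predictive = E[theta] = alpha/(alpha+beta)
= 12/15
= 0.8

0.8


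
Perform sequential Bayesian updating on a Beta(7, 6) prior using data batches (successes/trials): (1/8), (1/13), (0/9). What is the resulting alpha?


Accumulate successes: 2
Posterior alpha = prior alpha + sum of successes
= 7 + 2 = 9

9


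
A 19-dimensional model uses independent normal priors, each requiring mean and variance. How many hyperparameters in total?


Per parameter: 2 (mean and variance).
Total = 19 * 2 = 38

38


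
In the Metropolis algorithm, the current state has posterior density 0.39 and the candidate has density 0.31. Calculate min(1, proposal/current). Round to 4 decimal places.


Ratio = 0.31/0.39 = 0.7949
Acceptance probability = min(1, 0.7949)
= 0.7949

0.7949


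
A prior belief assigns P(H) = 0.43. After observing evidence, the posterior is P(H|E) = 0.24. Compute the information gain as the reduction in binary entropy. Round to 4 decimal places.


H(prior) = -0.43*log2(0.43) - 0.57*log2(0.57)
= 0.9858
H(post) = -0.24*log2(0.24) - 0.76*log2(0.76)
= 0.795
IG = 0.9858 - 0.795 = 0.1908

0.1908


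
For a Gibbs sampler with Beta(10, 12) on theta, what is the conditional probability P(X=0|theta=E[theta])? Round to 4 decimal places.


E[theta] = 10/(10+12) = 0.4545
P(X=0|theta) = 1 - theta = 0.5455

0.5455


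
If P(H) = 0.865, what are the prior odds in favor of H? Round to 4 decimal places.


Prior odds = P(H) / (1 - P(H))
= 0.865 / 0.135
= 6.4074

6.4074


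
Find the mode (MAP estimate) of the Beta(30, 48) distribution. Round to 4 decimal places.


For Beta(a,b) with a,b > 1:
Mode = (a-1)/(a+b-2) = (30-1)/(78-2)
= 29/76 = 0.3816

0.3816


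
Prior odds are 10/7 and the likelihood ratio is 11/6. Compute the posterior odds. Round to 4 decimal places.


Posterior odds = prior odds * likelihood ratio
= (10/7) * (11/6)
= 110 / 42
= 2.619

2.619


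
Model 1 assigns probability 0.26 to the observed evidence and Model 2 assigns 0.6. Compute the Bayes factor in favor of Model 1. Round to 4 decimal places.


BF = P(data|M1) / P(data|M2)
= 0.26 / 0.6 = 0.4333

0.4333


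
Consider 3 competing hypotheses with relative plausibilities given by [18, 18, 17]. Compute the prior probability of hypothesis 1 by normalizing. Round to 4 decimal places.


Sum of weights = 18 + 18 + 17 = 53
Normalized prior for H1 = 18 / 53
= 0.3396

0.3396


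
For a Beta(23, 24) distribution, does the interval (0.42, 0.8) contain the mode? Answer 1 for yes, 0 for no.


Mode of Beta(a,b) = (a-1)/(a+b-2)
= (23-1)/(23+24-2) = 0.4889
Check: 0.42 <= 0.4889 <= 0.8?
Result: 1

1


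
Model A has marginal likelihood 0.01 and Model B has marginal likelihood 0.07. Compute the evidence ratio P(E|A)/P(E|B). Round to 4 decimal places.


Evidence ratio = P(E|A) / P(E|B)
= 0.01 / 0.07
= 0.1429

0.1429


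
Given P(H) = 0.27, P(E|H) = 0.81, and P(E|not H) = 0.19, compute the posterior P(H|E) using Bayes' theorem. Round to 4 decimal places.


By Bayes' theorem: P(H|E) = P(E|H)*P(H) / P(E)
P(E) = P(E|H)*P(H) + P(E|not H)*P(not H)
P(E) = 0.81*0.27 + 0.19*0.73 = 0.3574
P(H|E) = 0.81*0.27 / 0.3574 = 0.6119

0.6119


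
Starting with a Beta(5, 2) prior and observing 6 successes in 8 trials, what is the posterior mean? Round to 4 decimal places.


Posterior parameters: alpha = 5 + 6 = 11
beta = 2 + 2 = 4
Posterior mean = alpha / (alpha + beta) = 11 / 15
= 0.7333

0.7333


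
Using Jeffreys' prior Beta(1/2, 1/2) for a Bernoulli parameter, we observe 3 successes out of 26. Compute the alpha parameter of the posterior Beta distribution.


Conjugate update: Beta(0.5 + k, 0.5 + n - k).
k = 3, n - k = 23
Posterior alpha = 0.5 + k = 0.5 + 3 = 3.5

3.5


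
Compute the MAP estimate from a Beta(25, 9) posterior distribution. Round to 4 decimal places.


MAP = mode of Beta distribution
= (alpha - 1)/(alpha + beta - 2)
= (25-1)/(25+9-2)
= 24/32 = 0.75

0.75


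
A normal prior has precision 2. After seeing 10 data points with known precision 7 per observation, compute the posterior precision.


In the conjugate normal model, precisions add:
tau_posterior = tau_prior + n * tau_data
= 2 + 10*7 = 72

72


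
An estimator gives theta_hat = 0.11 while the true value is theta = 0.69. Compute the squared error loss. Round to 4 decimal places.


The squared error loss is (theta_hat - theta)^2
= (0.11 - 0.69)^2
= (-0.58)^2 = 0.3364

0.3364


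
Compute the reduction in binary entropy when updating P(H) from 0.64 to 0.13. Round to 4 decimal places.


H_before = -p*log2(p) - (1-p)*log2(1-p) for p=0.64: 0.9427
H_after for p=0.13: 0.5574
Reduction = 0.9427 - 0.5574 = 0.3852

0.3852


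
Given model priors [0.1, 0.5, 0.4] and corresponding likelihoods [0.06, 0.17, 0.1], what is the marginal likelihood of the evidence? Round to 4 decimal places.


P(E) = sum_i P(M_i) P(E|M_i)
= 0.006 + 0.085 + 0.04
= 0.131

0.131


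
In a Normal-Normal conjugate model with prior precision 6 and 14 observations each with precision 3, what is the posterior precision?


Posterior precision = prior precision + n * observation precision
= 6 + 14 * 3
= 6 + 42 = 48

48


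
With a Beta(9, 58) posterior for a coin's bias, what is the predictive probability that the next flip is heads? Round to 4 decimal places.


The predictive probability equals the posterior mean.
P(next = heads) = alpha / (alpha + beta)
= 9 / 67 = 0.1343

0.1343


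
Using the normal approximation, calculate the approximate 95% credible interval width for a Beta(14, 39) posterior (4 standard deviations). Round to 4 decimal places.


Var(Beta) = 14*39/(53^2 * 54) = 0.0036
SD = 0.06
Width ~ 4*SD = 0.24

0.24


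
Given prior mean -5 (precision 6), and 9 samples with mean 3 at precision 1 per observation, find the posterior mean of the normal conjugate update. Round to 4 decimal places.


The posterior mean is a precision-weighted average of prior and data.
Post. prec. = 6 + 9 = 15
Post. mean = (-30 + 27)/15 = -3/15 = -0.2

-0.2


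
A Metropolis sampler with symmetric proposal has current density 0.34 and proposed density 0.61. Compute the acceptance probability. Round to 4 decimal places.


For symmetric proposals, acceptance = min(1, pi(x*)/pi(x))
= min(1, 0.61/0.34)
= min(1, 1.7941) = 1.0

1.0


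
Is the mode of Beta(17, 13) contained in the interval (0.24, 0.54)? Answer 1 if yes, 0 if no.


Mode = (a-1)/(a+b-2) = 16/28 = 0.5714
Interval: (0.24, 0.54)
Contains mode? 0

0


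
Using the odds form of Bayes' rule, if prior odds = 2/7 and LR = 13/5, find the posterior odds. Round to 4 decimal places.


Bayes' rule in odds form: posterior odds = prior odds * LR
= (2 * 13) / (7 * 5)
= 26/35 = 0.7429

0.7429


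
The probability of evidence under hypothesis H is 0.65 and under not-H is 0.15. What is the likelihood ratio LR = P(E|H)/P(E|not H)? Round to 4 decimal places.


LR = 0.65 / 0.15
= 4.3333

4.3333


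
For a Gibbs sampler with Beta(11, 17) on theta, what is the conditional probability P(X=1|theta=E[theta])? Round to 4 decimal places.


E[theta] = 11/(11+17) = 0.3929
P(X=1|theta) = theta = 0.3929

0.3929


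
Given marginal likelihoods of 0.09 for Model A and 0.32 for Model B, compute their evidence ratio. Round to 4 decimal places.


Ratio = ML(A) / ML(B) = 0.09/0.32
= 0.2812

0.2812


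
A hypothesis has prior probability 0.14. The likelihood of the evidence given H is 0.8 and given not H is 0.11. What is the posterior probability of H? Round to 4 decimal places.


Using Bayes' theorem:
P(E) = 0.14 * 0.8 + 0.86 * 0.11
P(E) = 0.2066
P(H|E) = (0.14 * 0.8) / 0.2066 = 0.5421

0.5421


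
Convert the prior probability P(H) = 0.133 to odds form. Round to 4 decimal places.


P(not H) = 1 - 0.133 = 0.867
Odds = 0.133 / 0.867 = 0.1534

0.1534


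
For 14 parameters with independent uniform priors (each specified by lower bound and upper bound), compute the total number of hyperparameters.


A uniform prior has 2 hyperparameters per parameter.
Total = 14 * 2 = 28

28


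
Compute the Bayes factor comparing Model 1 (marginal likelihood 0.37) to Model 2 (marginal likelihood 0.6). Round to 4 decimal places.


BF12 = marginal likelihood of M1 / marginal likelihood of M2
= 0.37/0.6
= 0.6167

0.6167


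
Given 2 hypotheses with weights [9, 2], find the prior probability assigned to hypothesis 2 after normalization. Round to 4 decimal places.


To normalize, divide each weight by the sum of all weights.
Sum = 11
Prior(H2) = 2/11 = 0.1818

0.1818


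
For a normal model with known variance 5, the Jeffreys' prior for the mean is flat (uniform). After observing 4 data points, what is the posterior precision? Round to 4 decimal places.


Jeffreys' prior for normal mean (known variance) is flat.
Prior precision = 0.
Posterior precision = prior_prec + n/sigma^2 = 0 + 4/5
= 0.8

0.8


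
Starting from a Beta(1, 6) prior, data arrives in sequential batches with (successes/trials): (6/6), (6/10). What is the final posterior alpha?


In sequential Bayesian updating, we sum all successes.
Total successes = 12
Final alpha = 1 + 12 = 13

13


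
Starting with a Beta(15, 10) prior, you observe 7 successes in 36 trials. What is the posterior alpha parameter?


For a Beta-Binomial conjugate model:
Posterior alpha = prior alpha + number of successes
= 15 + 7 = 22

22


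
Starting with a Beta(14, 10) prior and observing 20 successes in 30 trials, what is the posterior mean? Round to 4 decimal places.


Posterior parameters: alpha = 14 + 20 = 34
beta = 10 + 10 = 20
Posterior mean = alpha / (alpha + beta) = 34 / 54
= 0.6296

0.6296


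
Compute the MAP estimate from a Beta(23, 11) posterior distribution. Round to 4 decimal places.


MAP = mode of Beta distribution
= (alpha - 1)/(alpha + beta - 2)
= (23-1)/(23+11-2)
= 22/32 = 0.6875

0.6875


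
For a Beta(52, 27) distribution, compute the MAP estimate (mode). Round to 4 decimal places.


MAP = mode = (a-1)/(a+b-2)
= (52-1)/(52+27-2)
= 51/77 = 0.6623

0.6623


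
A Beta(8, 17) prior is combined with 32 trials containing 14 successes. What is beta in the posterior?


In conjugate updating:
beta_posterior = beta_prior + (n - k)
= 17 + (32 - 14)
= 17 + 18 = 35

35


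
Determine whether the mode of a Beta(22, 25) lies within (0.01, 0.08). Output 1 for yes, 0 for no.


First find the mode: (a-1)/(a+b-2) = 0.4667
Is 0.4667 in (0.01, 0.08)? 0

0


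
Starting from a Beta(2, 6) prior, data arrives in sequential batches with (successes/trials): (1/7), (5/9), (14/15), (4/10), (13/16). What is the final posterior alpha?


In sequential Bayesian updating, we sum all successes.
Total successes = 37
Final alpha = 2 + 37 = 39

39


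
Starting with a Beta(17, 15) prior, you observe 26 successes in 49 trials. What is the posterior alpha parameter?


For a Beta-Binomial conjugate model:
Posterior alpha = prior alpha + number of successes
= 17 + 26 = 43

43


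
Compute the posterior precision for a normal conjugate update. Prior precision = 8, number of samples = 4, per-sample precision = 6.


tau_post = tau_0 + n * tau
= 8 + 4 * 6 = 32

32


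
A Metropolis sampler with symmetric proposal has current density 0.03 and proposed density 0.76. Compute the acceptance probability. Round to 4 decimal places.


For symmetric proposals, acceptance = min(1, pi(x*)/pi(x))
= min(1, 0.76/0.03)
= min(1, 25.3333) = 1.0

1.0


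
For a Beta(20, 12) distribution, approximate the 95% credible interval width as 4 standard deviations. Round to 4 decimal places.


Variance of Beta(a,b) = ab / ((a+b)^2 * (a+b+1))
= 20*12 / ((32)^2 * 33)
= 0.0071
SD = sqrt(0.0071) = 0.0843
Width = 4 * SD = 0.3371

0.3371


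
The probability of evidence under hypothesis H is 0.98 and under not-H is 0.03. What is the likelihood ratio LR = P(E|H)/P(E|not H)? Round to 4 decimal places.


LR = 0.98 / 0.03
= 32.6667

32.6667


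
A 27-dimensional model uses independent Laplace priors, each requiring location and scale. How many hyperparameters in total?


Per parameter: 2 (location and scale).
Total = 27 * 2 = 54

54


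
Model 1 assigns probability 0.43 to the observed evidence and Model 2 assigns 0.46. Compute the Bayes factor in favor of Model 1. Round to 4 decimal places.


BF = P(data|M1) / P(data|M2)
= 0.43 / 0.46 = 0.9348

0.9348


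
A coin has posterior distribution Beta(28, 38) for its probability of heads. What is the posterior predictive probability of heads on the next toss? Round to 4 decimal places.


Posterior predictive = E[theta] = alpha/(alpha+beta)
= 28/66
= 0.4242

0.4242


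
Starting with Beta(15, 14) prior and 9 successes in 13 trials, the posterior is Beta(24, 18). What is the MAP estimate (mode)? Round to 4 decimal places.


The mode of Beta(a, b) when a > 1 and b > 1 is (a-1)/(a+b-2)
= (24 - 1) / (24 + 18 - 2)
= 23 / 40
= 0.575

0.575


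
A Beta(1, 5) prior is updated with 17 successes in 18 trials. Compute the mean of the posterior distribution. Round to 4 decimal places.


After update: Beta(18, 6)
Mean = 18 / (18 + 6) = 18 / 24
= 0.75

0.75


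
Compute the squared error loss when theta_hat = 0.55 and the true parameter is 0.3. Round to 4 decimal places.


L = (theta_hat - theta_true)^2
= (0.55 - 0.3)^2
= 0.25^2 = 0.0625

0.0625


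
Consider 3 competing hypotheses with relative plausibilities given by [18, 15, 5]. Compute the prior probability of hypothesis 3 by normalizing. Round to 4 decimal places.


Sum of weights = 18 + 15 + 5 = 38
Normalized prior for H3 = 5 / 38
= 0.1316

0.1316


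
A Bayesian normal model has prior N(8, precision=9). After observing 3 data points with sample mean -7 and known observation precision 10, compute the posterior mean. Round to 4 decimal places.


Posterior mean = (prior_precision * prior_mean + n * data_precision * data_mean) / (prior_precision + n * data_precision)
Numerator = 9*8 + 3*10*-7 = -138
Denominator = 9 + 3*10 = 39
Posterior mean = -3.5385

-3.5385


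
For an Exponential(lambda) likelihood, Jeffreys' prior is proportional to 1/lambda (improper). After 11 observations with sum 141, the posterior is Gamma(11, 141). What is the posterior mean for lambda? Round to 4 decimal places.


Posterior = Gamma(n, sum_x) = Gamma(11, 141)
Posterior mean = shape/rate = 11/141
= 0.078

0.078


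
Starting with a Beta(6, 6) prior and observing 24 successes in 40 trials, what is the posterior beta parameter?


Posterior beta = prior beta + failures
Failures = 40 - 24 = 16
beta_post = 6 + 16 = 22

22


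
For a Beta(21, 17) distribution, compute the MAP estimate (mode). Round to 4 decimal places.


MAP = mode = (a-1)/(a+b-2)
= (21-1)/(21+17-2)
= 20/36 = 0.5556

0.5556


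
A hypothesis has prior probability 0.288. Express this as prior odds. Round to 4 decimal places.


Odds = P(H) / P(not H) = 0.288 / 0.712
= 0.4045

0.4045


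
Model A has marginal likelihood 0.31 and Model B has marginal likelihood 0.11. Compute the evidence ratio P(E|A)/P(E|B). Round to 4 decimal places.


Evidence ratio = P(E|A) / P(E|B)
= 0.31 / 0.11
= 2.8182

2.8182


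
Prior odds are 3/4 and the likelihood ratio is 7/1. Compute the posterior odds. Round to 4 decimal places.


Posterior odds = prior odds * likelihood ratio
= (3/4) * (7/1)
= 21 / 4
= 5.25

5.25


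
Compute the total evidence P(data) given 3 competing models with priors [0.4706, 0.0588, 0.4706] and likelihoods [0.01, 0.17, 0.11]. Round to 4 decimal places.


Marginal likelihood = sum P(model_i) * P(data|model_i)
Model 1: 0.4706 * 0.01 = 0.0047
Model 2: 0.0588 * 0.17 = 0.01
Model 3: 0.4706 * 0.11 = 0.0518
Total = 0.0665

0.0665


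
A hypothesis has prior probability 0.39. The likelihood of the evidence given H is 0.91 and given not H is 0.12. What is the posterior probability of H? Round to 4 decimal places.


Using Bayes' theorem:
P(E) = 0.39 * 0.91 + 0.61 * 0.12
P(E) = 0.4281
P(H|E) = (0.39 * 0.91) / 0.4281 = 0.829

0.829


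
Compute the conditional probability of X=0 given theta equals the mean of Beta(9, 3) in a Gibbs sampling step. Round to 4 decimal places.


Mean of Beta(9, 3) = 0.75
P(X=0 | theta=0.75) = 0.25

0.25


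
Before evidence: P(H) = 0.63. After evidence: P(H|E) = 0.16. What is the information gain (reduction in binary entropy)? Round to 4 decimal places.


Prior entropy = 0.9507
Posterior entropy = 0.6343
Information gain = 0.9507 - 0.6343 = 0.3164

0.3164
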